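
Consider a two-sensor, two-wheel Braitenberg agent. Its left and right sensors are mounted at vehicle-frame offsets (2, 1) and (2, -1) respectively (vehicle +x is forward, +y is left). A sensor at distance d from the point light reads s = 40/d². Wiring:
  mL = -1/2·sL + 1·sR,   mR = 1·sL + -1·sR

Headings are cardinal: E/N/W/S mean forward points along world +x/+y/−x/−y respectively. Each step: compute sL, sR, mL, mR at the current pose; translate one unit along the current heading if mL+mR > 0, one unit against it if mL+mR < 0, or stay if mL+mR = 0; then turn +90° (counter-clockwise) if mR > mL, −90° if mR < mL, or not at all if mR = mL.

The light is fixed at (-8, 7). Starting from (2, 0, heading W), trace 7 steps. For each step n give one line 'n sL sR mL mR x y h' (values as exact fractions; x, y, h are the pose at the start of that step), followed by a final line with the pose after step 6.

0 5/16 2/5 39/160 -7/80 2 0 W
1 40/89 8/25 212/2225 288/2225 1 0 N
2 20/49 20/37 610/1813 -240/1813 1 1 W
3 8/13 40/97 132/1261 256/1261 0 1 N
4 5/9 10/13 115/234 -25/117 0 2 W
5 8/9 40/73 68/657 224/657 -1 2 N
6 4/5 20/17 66/85 -32/85 -1 3 W
final -2 3 N

n=0: pose=(2,0,W); sL=5/16, sR=2/5; mL=39/160, mR=-7/80; mL+mR=5/32 → advance +1; mR−mL=-53/160 → turn -1·90°
n=1: pose=(1,0,N); sL=40/89, sR=8/25; mL=212/2225, mR=288/2225; mL+mR=20/89 → advance +1; mR−mL=76/2225 → turn +1·90°
n=2: pose=(1,1,W); sL=20/49, sR=20/37; mL=610/1813, mR=-240/1813; mL+mR=10/49 → advance +1; mR−mL=-850/1813 → turn -1·90°
n=3: pose=(0,1,N); sL=8/13, sR=40/97; mL=132/1261, mR=256/1261; mL+mR=4/13 → advance +1; mR−mL=124/1261 → turn +1·90°
n=4: pose=(0,2,W); sL=5/9, sR=10/13; mL=115/234, mR=-25/117; mL+mR=5/18 → advance +1; mR−mL=-55/78 → turn -1·90°
n=5: pose=(-1,2,N); sL=8/9, sR=40/73; mL=68/657, mR=224/657; mL+mR=4/9 → advance +1; mR−mL=52/219 → turn +1·90°
n=6: pose=(-1,3,W); sL=4/5, sR=20/17; mL=66/85, mR=-32/85; mL+mR=2/5 → advance +1; mR−mL=-98/85 → turn -1·90°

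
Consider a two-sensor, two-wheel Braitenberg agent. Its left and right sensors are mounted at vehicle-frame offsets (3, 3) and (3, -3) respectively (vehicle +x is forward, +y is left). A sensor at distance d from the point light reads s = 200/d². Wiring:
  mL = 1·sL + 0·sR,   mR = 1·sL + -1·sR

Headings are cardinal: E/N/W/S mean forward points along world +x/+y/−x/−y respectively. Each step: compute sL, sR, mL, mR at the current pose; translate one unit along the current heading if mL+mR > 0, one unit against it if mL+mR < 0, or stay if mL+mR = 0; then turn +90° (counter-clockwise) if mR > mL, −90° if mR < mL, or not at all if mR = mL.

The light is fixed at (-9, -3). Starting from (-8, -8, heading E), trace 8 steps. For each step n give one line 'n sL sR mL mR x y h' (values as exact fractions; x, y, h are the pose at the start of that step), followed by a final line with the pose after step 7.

n=0: pose=(-8,-8,E); sL=10, sR=5/2; mL=10, mR=15/2; mL+mR=35/2 → advance +1; mR−mL=-5/2 → turn -1·90°
n=1: pose=(-7,-8,S); sL=200/89, sR=40/13; mL=200/89, mR=-960/1157; mL+mR=1640/1157 → advance +1; mR−mL=-40/13 → turn -1·90°
n=2: pose=(-7,-9,W); sL=100/41, sR=20; mL=100/41, mR=-720/41; mL+mR=-620/41 → advance -1; mR−mL=-20 → turn -1·90°
n=3: pose=(-6,-9,N); sL=200/9, sR=40/9; mL=200/9, mR=160/9; mL+mR=40 → advance +1; mR−mL=-40/9 → turn -1·90°
n=4: pose=(-6,-8,E); sL=5, sR=2; mL=5, mR=3; mL+mR=8 → advance +1; mR−mL=-2 → turn -1·90°
n=5: pose=(-5,-8,S); sL=200/113, sR=40/13; mL=200/113, mR=-1920/1469; mL+mR=680/1469 → advance +1; mR−mL=-40/13 → turn -1·90°
n=6: pose=(-5,-9,W); sL=100/41, sR=20; mL=100/41, mR=-720/41; mL+mR=-620/41 → advance -1; mR−mL=-20 → turn -1·90°
n=7: pose=(-4,-9,N); sL=200/13, sR=200/73; mL=200/13, mR=12000/949; mL+mR=26600/949 → advance +1; mR−mL=-200/73 → turn -1·90°

0 10 5/2 10 15/2 -8 -8 E
1 200/89 40/13 200/89 -960/1157 -7 -8 S
2 100/41 20 100/41 -720/41 -7 -9 W
3 200/9 40/9 200/9 160/9 -6 -9 N
4 5 2 5 3 -6 -8 E
5 200/113 40/13 200/113 -1920/1469 -5 -8 S
6 100/41 20 100/41 -720/41 -5 -9 W
7 200/13 200/73 200/13 12000/949 -4 -9 N
final -4 -8 E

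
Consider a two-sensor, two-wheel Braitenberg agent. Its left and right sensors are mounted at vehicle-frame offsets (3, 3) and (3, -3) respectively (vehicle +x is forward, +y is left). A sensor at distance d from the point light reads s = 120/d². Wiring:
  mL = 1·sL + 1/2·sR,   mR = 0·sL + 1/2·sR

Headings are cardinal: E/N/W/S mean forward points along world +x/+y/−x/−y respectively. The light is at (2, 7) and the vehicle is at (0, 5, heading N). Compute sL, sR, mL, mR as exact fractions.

60/13 60 450/13 30

left sensor world pos  = (-3, 8); dL² = 26
right sensor world pos = (3, 8); dR² = 2
sL = 120/26 = 60/13
sR = 120/2 = 60
mL = 1·sL + 1/2·sR = 450/13
mR = 0·sL + 1/2·sR = 30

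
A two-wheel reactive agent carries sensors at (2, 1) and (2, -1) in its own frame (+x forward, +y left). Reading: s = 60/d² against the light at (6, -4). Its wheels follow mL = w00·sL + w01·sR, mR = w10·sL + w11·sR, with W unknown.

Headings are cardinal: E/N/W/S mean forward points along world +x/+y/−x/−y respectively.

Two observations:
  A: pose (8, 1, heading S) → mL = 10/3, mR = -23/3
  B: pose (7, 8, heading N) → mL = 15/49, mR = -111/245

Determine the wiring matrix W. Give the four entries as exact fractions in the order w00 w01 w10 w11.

1 0 -1/2 -1

obs A: pose=(8,1,S) → sL=10/3, sR=6, mL=10/3, mR=-23/3
obs B: pose=(7,8,N) → sL=15/49, sR=3/10, mL=15/49, mR=-111/245
sensor matrix S = [[10/3, 6], [15/49, 3/10]]; det S = -41/49
solve [mL_A; mL_B] = S·[w00; w01] and [mR_A; mR_B] = S·[w10; w11]:
  w00 = 1, w01 = 0, w10 = -1/2, w11 = -1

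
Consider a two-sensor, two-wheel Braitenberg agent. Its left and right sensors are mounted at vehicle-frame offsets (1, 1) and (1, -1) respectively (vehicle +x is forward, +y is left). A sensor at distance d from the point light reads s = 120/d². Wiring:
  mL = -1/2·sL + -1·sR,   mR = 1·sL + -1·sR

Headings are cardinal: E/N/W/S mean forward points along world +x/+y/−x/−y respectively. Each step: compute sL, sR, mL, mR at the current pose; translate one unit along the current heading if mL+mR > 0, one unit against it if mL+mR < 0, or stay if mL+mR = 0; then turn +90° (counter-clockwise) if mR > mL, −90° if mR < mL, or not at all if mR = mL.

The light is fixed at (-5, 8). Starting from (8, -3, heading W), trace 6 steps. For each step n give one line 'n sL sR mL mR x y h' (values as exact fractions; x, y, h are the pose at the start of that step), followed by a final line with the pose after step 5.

n=0: pose=(8,-3,W); sL=5/12, sR=30/61; mL=-1025/1464, mR=-55/732; mL+mR=-1135/1464 → advance -1; mR−mL=5/8 → turn +1·90°
n=1: pose=(9,-3,S); sL=40/123, sR=120/313; mL=-21020/38499, mR=-2240/38499; mL+mR=-23260/38499 → advance -1; mR−mL=20/41 → turn +1·90°
n=2: pose=(9,-2,E); sL=20/51, sR=60/173; mL=-4790/8823, mR=400/8823; mL+mR=-4390/8823 → advance -1; mR−mL=10/17 → turn +1·90°
n=3: pose=(8,-2,N); sL=8/15, sR=120/277; mL=-2908/4155, mR=416/4155; mL+mR=-2492/4155 → advance -1; mR−mL=4/5 → turn +1·90°
n=4: pose=(8,-3,W); sL=5/12, sR=30/61; mL=-1025/1464, mR=-55/732; mL+mR=-1135/1464 → advance -1; mR−mL=5/8 → turn +1·90°
n=5: pose=(9,-3,S); sL=40/123, sR=120/313; mL=-21020/38499, mR=-2240/38499; mL+mR=-23260/38499 → advance -1; mR−mL=20/41 → turn +1·90°

0 5/12 30/61 -1025/1464 -55/732 8 -3 W
1 40/123 120/313 -21020/38499 -2240/38499 9 -3 S
2 20/51 60/173 -4790/8823 400/8823 9 -2 E
3 8/15 120/277 -2908/4155 416/4155 8 -2 N
4 5/12 30/61 -1025/1464 -55/732 8 -3 W
5 40/123 120/313 -21020/38499 -2240/38499 9 -3 S
final 9 -2 E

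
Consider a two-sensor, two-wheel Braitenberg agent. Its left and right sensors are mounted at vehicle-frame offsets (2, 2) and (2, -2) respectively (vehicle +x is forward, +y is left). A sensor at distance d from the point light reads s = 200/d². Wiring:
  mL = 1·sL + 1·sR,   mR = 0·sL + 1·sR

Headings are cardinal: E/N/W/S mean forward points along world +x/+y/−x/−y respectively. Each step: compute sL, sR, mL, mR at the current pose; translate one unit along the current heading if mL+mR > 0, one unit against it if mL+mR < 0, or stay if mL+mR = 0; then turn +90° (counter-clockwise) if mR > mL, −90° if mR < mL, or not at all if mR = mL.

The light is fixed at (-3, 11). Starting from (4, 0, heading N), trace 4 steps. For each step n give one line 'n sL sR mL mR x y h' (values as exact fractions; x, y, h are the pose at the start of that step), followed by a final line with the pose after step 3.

n=0: pose=(4,0,N); sL=100/53, sR=100/81; mL=13400/4293, mR=100/81; mL+mR=18700/4293 → advance +1; mR−mL=-100/53 → turn -1·90°
n=1: pose=(4,1,E); sL=40/29, sR=8/9; mL=592/261, mR=8/9; mL+mR=824/261 → advance +1; mR−mL=-40/29 → turn -1·90°
n=2: pose=(5,1,S); sL=50/61, sR=10/9; mL=1060/549, mR=10/9; mL+mR=1670/549 → advance +1; mR−mL=-50/61 → turn -1·90°
n=3: pose=(5,0,W); sL=40/41, sR=200/117; mL=12880/4797, mR=200/117; mL+mR=21080/4797 → advance +1; mR−mL=-40/41 → turn -1·90°

0 100/53 100/81 13400/4293 100/81 4 0 N
1 40/29 8/9 592/261 8/9 4 1 E
2 50/61 10/9 1060/549 10/9 5 1 S
3 40/41 200/117 12880/4797 200/117 5 0 W
final 4 0 N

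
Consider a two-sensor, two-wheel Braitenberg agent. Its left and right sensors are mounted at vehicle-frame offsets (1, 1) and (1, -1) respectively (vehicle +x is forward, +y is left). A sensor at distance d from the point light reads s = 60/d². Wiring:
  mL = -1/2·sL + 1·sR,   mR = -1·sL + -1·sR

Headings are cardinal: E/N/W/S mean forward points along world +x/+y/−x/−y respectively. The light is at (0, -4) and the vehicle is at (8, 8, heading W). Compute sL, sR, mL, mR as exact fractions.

6/17 30/109 183/1853 -1164/1853

left sensor world pos  = (7, 7); dL² = 170
right sensor world pos = (7, 9); dR² = 218
sL = 60/170 = 6/17
sR = 60/218 = 30/109
mL = -1/2·sL + 1·sR = 183/1853
mR = -1·sL + -1·sR = -1164/1853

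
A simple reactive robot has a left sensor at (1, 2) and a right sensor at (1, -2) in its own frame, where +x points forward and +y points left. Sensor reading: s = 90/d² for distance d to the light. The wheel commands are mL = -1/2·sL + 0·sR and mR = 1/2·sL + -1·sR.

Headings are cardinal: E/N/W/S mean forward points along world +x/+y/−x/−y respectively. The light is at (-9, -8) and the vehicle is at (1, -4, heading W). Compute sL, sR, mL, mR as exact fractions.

18/17 10/13 -9/17 -53/221

left sensor world pos  = (0, -6); dL² = 85
right sensor world pos = (0, -2); dR² = 117
sL = 90/85 = 18/17
sR = 90/117 = 10/13
mL = -1/2·sL + 0·sR = -9/17
mR = 1/2·sL + -1·sR = -53/221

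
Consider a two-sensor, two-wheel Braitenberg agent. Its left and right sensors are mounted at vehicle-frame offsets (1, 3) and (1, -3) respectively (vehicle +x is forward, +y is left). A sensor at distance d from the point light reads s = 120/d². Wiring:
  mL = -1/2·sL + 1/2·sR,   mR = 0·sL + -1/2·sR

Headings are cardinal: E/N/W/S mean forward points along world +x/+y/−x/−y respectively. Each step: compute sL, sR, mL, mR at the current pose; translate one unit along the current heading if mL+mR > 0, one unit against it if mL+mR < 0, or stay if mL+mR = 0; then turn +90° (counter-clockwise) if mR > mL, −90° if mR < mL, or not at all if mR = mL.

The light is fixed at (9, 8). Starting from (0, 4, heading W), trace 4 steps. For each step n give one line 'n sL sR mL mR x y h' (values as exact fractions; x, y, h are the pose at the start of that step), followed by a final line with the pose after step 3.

0 120/149 120/101 2880/15049 -60/101 0 4 W
1 12/13 60/17 288/221 -30/17 1 4 N
2 120/53 120/113 -3600/5989 -60/113 1 3 E
3 3/4 30/13 81/104 -15/13 0 3 N
final 0 2 E

n=0: pose=(0,4,W); sL=120/149, sR=120/101; mL=2880/15049, mR=-60/101; mL+mR=-60/149 → advance -1; mR−mL=-11820/15049 → turn -1·90°
n=1: pose=(1,4,N); sL=12/13, sR=60/17; mL=288/221, mR=-30/17; mL+mR=-6/13 → advance -1; mR−mL=-678/221 → turn -1·90°
n=2: pose=(1,3,E); sL=120/53, sR=120/113; mL=-3600/5989, mR=-60/113; mL+mR=-60/53 → advance -1; mR−mL=420/5989 → turn +1·90°
n=3: pose=(0,3,N); sL=3/4, sR=30/13; mL=81/104, mR=-15/13; mL+mR=-3/8 → advance -1; mR−mL=-201/104 → turn -1·90°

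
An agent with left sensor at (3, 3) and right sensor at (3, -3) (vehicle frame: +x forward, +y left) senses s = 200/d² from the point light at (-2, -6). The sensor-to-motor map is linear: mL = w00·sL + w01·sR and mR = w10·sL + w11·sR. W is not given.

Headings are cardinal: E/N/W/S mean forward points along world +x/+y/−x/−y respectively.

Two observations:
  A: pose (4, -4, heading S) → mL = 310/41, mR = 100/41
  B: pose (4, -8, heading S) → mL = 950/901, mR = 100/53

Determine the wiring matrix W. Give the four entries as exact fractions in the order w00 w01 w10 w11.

obs A: pose=(4,-4,S) → sL=100/41, sR=20, mL=310/41, mR=100/41
obs B: pose=(4,-8,S) → sL=100/53, sR=100/17, mL=950/901, mR=100/53
sensor matrix S = [[100/41, 20], [100/53, 100/17]]; det S = -864000/36941
solve [mL_A; mL_B] = S·[w00; w01] and [mR_A; mR_B] = S·[w10; w11]:
  w00 = -1, w01 = 1/2, w10 = 1, w11 = 0

-1 1/2 1 0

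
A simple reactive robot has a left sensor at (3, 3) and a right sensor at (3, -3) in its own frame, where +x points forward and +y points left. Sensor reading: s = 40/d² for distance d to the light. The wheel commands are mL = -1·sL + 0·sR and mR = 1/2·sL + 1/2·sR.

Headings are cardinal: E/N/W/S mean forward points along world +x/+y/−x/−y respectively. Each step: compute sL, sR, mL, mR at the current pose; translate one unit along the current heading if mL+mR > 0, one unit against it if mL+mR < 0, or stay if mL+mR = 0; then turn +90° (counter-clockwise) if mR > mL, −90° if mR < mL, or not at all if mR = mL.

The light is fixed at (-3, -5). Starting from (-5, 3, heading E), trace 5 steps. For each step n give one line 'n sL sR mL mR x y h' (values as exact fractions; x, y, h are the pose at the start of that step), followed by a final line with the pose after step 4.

0 20/61 20/13 -20/61 740/793 -5 3 E
1 40/137 8/25 -40/137 1048/3425 -4 3 N
2 10/13 1/4 -10/13 53/104 -4 4 W
3 8/9 8/9 -8/9 8/9 -3 4 S
4 40/153 8/9 -40/153 88/153 -3 4 E
final -2 4 N

n=0: pose=(-5,3,E); sL=20/61, sR=20/13; mL=-20/61, mR=740/793; mL+mR=480/793 → advance +1; mR−mL=1000/793 → turn +1·90°
n=1: pose=(-4,3,N); sL=40/137, sR=8/25; mL=-40/137, mR=1048/3425; mL+mR=48/3425 → advance +1; mR−mL=2048/3425 → turn +1·90°
n=2: pose=(-4,4,W); sL=10/13, sR=1/4; mL=-10/13, mR=53/104; mL+mR=-27/104 → advance -1; mR−mL=133/104 → turn +1·90°
n=3: pose=(-3,4,S); sL=8/9, sR=8/9; mL=-8/9, mR=8/9; mL+mR=0 → advance +0; mR−mL=16/9 → turn +1·90°
n=4: pose=(-3,4,E); sL=40/153, sR=8/9; mL=-40/153, mR=88/153; mL+mR=16/51 → advance +1; mR−mL=128/153 → turn +1·90°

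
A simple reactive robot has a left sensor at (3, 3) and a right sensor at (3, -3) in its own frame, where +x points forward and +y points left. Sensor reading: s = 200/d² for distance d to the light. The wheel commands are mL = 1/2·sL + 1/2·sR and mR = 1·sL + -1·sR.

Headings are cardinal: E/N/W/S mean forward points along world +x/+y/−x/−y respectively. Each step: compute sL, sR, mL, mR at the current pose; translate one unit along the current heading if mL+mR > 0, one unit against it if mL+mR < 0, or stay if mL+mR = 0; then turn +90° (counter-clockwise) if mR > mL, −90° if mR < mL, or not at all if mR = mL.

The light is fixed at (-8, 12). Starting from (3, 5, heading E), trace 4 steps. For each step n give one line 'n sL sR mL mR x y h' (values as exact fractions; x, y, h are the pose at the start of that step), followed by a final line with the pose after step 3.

n=0: pose=(3,5,E); sL=50/53, sR=25/37; mL=3175/3922, mR=525/1961; mL+mR=4225/3922 → advance +1; mR−mL=-2125/3922 → turn -1·90°
n=1: pose=(4,5,S); sL=8/13, sR=200/181; mL=2024/2353, mR=-1152/2353; mL+mR=872/2353 → advance +1; mR−mL=-3176/2353 → turn -1·90°
n=2: pose=(4,4,W); sL=100/101, sR=100/53; mL=7700/5353, mR=-4800/5353; mL+mR=2900/5353 → advance +1; mR−mL=-12500/5353 → turn -1·90°
n=3: pose=(3,4,N); sL=200/89, sR=200/221; mL=31000/19669, mR=26400/19669; mL+mR=57400/19669 → advance +1; mR−mL=-4600/19669 → turn -1·90°

0 50/53 25/37 3175/3922 525/1961 3 5 E
1 8/13 200/181 2024/2353 -1152/2353 4 5 S
2 100/101 100/53 7700/5353 -4800/5353 4 4 W
3 200/89 200/221 31000/19669 26400/19669 3 4 N
final 3 5 E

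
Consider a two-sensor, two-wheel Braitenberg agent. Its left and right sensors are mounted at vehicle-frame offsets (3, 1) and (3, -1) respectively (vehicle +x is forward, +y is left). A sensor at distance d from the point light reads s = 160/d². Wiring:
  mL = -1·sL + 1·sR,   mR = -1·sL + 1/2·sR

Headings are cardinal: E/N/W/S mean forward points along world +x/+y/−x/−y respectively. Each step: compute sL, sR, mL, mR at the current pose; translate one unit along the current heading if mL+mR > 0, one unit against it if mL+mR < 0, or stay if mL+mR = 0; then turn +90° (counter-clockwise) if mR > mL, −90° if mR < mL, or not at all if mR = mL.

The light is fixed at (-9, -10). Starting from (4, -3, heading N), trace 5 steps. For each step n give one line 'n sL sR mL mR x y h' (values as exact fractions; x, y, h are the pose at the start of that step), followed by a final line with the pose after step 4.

n=0: pose=(4,-3,N); sL=40/61, sR=20/37; mL=-260/2257, mR=-870/2257; mL+mR=-1130/2257 → advance -1; mR−mL=-10/37 → turn -1·90°
n=1: pose=(4,-4,E); sL=32/61, sR=160/281; mL=768/17141, mR=-4112/17141; mL+mR=-3344/17141 → advance -1; mR−mL=-80/281 → turn -1·90°
n=2: pose=(3,-4,S); sL=80/89, sR=16/13; mL=384/1157, mR=-328/1157; mL+mR=56/1157 → advance +1; mR−mL=-8/13 → turn -1·90°
n=3: pose=(3,-5,W); sL=160/97, sR=160/117; mL=-3200/11349, mR=-10960/11349; mL+mR=-4720/3783 → advance -1; mR−mL=-80/117 → turn -1·90°
n=4: pose=(4,-5,N); sL=10/13, sR=8/13; mL=-2/13, mR=-6/13; mL+mR=-8/13 → advance -1; mR−mL=-4/13 → turn -1·90°

0 40/61 20/37 -260/2257 -870/2257 4 -3 N
1 32/61 160/281 768/17141 -4112/17141 4 -4 E
2 80/89 16/13 384/1157 -328/1157 3 -4 S
3 160/97 160/117 -3200/11349 -10960/11349 3 -5 W
4 10/13 8/13 -2/13 -6/13 4 -5 N
final 4 -6 E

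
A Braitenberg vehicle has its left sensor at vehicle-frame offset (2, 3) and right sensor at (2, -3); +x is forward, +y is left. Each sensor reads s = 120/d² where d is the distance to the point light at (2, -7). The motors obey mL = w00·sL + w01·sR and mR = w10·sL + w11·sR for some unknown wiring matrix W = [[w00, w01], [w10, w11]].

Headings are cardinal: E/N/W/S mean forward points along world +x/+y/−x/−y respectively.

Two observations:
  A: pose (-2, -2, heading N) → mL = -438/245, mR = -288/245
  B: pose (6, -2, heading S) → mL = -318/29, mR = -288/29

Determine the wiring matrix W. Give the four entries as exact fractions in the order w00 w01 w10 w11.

obs A: pose=(-2,-2,N) → sL=60/49, sR=12/5, mL=-438/245, mR=-288/245
obs B: pose=(6,-2,S) → sL=60/29, sR=12, mL=-318/29, mR=-288/29
sensor matrix S = [[60/49, 12/5], [60/29, 12]]; det S = 13824/1421
solve [mL_A; mL_B] = S·[w00; w01] and [mR_A; mR_B] = S·[w10; w11]:
  w00 = 1/2, w01 = -1, w10 = 1, w11 = -1

1/2 -1 1 -1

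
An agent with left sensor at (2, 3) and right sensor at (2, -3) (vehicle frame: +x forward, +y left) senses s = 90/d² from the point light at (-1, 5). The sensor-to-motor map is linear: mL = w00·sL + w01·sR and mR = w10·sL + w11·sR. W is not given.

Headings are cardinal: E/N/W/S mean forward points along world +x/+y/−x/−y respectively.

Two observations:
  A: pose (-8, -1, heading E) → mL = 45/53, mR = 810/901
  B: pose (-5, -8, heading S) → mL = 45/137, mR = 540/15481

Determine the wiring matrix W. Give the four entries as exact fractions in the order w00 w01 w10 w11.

0 1 1/2 -1/2

obs A: pose=(-8,-1,E) → sL=45/17, sR=45/53, mL=45/53, mR=810/901
obs B: pose=(-5,-8,S) → sL=45/113, sR=45/137, mL=45/137, mR=540/15481
sensor matrix S = [[45/17, 45/53], [45/113, 45/137]]; det S = 7411500/13948381
solve [mL_A; mL_B] = S·[w00; w01] and [mR_A; mR_B] = S·[w10; w11]:
  w00 = 0, w01 = 1, w10 = 1/2, w11 = -1/2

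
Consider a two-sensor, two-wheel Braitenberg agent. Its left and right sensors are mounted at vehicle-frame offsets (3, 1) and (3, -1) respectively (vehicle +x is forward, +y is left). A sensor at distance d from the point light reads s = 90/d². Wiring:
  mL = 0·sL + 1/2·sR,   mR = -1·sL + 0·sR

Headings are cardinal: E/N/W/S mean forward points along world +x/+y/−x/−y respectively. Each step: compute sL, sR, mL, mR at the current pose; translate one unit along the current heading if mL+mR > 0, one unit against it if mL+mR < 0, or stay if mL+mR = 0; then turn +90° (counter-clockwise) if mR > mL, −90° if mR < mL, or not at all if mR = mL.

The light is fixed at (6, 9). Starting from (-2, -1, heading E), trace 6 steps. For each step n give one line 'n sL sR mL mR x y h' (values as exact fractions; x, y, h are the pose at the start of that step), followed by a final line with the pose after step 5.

0 45/53 45/73 45/146 -45/53 -2 -1 E
1 90/233 90/269 45/269 -90/233 -3 -1 S
2 45/122 45/104 45/208 -45/122 -3 0 W
3 10/13 18/17 9/17 -10/13 -2 0 N
4 45/53 45/73 45/146 -45/53 -2 -1 E
5 90/233 90/269 45/269 -90/233 -3 -1 S
final -3 0 W

n=0: pose=(-2,-1,E); sL=45/53, sR=45/73; mL=45/146, mR=-45/53; mL+mR=-4185/7738 → advance -1; mR−mL=-8955/7738 → turn -1·90°
n=1: pose=(-3,-1,S); sL=90/233, sR=90/269; mL=45/269, mR=-90/233; mL+mR=-13725/62677 → advance -1; mR−mL=-34695/62677 → turn -1·90°
n=2: pose=(-3,0,W); sL=45/122, sR=45/104; mL=45/208, mR=-45/122; mL+mR=-1935/12688 → advance -1; mR−mL=-7425/12688 → turn -1·90°
n=3: pose=(-2,0,N); sL=10/13, sR=18/17; mL=9/17, mR=-10/13; mL+mR=-53/221 → advance -1; mR−mL=-287/221 → turn -1·90°
n=4: pose=(-2,-1,E); sL=45/53, sR=45/73; mL=45/146, mR=-45/53; mL+mR=-4185/7738 → advance -1; mR−mL=-8955/7738 → turn -1·90°
n=5: pose=(-3,-1,S); sL=90/233, sR=90/269; mL=45/269, mR=-90/233; mL+mR=-13725/62677 → advance -1; mR−mL=-34695/62677 → turn -1·90°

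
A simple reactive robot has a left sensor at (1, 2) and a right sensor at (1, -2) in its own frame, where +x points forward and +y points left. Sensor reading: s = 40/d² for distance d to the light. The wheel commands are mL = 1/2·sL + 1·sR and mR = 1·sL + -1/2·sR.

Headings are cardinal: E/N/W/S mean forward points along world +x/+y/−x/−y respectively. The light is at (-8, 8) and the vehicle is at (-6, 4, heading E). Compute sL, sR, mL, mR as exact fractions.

left sensor world pos  = (-5, 6); dL² = 13
right sensor world pos = (-5, 2); dR² = 45
sL = 40/13 = 40/13
sR = 40/45 = 8/9
mL = 1/2·sL + 1·sR = 284/117
mR = 1·sL + -1/2·sR = 308/117

40/13 8/9 284/117 308/117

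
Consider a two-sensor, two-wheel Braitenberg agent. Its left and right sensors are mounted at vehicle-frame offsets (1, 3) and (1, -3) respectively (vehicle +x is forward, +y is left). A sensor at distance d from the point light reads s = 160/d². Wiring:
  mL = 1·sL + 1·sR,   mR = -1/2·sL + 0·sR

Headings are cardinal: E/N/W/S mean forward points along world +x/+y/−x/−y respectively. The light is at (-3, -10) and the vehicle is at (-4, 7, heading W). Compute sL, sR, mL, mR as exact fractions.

left sensor world pos  = (-5, 4); dL² = 200
right sensor world pos = (-5, 10); dR² = 404
sL = 160/200 = 4/5
sR = 160/404 = 40/101
mL = 1·sL + 1·sR = 604/505
mR = -1/2·sL + 0·sR = -2/5

4/5 40/101 604/505 -2/5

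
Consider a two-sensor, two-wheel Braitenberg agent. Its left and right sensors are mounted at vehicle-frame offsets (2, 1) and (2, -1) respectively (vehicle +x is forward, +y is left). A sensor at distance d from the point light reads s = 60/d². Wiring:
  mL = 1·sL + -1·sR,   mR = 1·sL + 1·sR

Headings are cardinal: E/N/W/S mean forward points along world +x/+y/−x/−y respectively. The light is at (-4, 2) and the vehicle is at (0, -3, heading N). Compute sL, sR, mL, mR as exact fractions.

10/3 30/17 80/51 260/51

left sensor world pos  = (-1, -1); dL² = 18
right sensor world pos = (1, -1); dR² = 34
sL = 60/18 = 10/3
sR = 60/34 = 30/17
mL = 1·sL + -1·sR = 80/51
mR = 1·sL + 1·sR = 260/51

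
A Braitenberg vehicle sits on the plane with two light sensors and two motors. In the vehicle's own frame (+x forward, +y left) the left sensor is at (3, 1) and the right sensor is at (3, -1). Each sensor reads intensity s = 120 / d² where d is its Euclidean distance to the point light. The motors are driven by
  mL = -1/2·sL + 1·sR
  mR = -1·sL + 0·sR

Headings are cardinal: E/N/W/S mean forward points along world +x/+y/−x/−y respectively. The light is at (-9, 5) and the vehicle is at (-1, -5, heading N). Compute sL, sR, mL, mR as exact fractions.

left sensor world pos  = (-2, -2); dL² = 98
right sensor world pos = (0, -2); dR² = 130
sL = 120/98 = 60/49
sR = 120/130 = 12/13
mL = -1/2·sL + 1·sR = 198/637
mR = -1·sL + 0·sR = -60/49

60/49 12/13 198/637 -60/49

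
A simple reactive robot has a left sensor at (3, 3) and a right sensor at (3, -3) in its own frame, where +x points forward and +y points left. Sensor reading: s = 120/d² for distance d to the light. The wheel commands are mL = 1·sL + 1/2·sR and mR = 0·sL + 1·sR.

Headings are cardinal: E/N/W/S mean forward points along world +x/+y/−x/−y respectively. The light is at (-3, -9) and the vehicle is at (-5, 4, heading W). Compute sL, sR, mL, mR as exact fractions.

24/25 120/281 8244/7025 120/281

left sensor world pos  = (-8, 1); dL² = 125
right sensor world pos = (-8, 7); dR² = 281
sL = 120/125 = 24/25
sR = 120/281 = 120/281
mL = 1·sL + 1/2·sR = 8244/7025
mR = 0·sL + 1·sR = 120/281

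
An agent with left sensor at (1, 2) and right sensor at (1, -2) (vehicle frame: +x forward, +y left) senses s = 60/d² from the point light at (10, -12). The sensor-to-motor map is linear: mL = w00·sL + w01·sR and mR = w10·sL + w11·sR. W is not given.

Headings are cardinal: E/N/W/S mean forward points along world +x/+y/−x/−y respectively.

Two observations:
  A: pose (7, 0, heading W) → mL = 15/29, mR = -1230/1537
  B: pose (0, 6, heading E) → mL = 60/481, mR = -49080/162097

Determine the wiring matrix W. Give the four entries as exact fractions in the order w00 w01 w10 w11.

obs A: pose=(7,0,W) → sL=15/29, sR=15/53, mL=15/29, mR=-1230/1537
obs B: pose=(0,6,E) → sL=60/481, sR=60/337, mL=60/481, mR=-49080/162097
sensor matrix S = [[15/29, 15/53], [60/481, 60/337]]; det S = 14148000/249143089
solve [mL_A; mL_B] = S·[w00; w01] and [mR_A; mR_B] = S·[w10; w11]:
  w00 = 1, w01 = 0, w10 = -1, w11 = -1

1 0 -1 -1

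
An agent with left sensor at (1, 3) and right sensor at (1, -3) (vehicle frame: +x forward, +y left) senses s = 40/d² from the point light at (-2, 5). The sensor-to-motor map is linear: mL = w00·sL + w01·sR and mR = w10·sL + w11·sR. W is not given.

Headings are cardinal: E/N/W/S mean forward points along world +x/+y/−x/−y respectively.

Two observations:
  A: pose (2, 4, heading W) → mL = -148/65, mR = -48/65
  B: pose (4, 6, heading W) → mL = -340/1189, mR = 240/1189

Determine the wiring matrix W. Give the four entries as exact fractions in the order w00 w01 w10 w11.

1/2 -1 1/2 -1/2

obs A: pose=(2,4,W) → sL=8/5, sR=40/13, mL=-148/65, mR=-48/65
obs B: pose=(4,6,W) → sL=40/29, sR=40/41, mL=-340/1189, mR=240/1189
sensor matrix S = [[8/5, 40/13], [40/29, 40/41]]; det S = -41472/15457
solve [mL_A; mL_B] = S·[w00; w01] and [mR_A; mR_B] = S·[w10; w11]:
  w00 = 1/2, w01 = -1, w10 = 1/2, w11 = -1/2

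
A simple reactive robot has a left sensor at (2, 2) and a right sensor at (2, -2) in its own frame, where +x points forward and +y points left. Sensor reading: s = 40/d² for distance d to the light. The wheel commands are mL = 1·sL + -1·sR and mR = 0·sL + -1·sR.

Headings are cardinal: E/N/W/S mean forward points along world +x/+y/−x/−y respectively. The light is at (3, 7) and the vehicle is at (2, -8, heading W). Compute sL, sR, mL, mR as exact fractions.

20/149 20/89 -1200/13261 -20/89

left sensor world pos  = (0, -10); dL² = 298
right sensor world pos = (0, -6); dR² = 178
sL = 40/298 = 20/149
sR = 40/178 = 20/89
mL = 1·sL + -1·sR = -1200/13261
mR = 0·sL + -1·sR = -20/89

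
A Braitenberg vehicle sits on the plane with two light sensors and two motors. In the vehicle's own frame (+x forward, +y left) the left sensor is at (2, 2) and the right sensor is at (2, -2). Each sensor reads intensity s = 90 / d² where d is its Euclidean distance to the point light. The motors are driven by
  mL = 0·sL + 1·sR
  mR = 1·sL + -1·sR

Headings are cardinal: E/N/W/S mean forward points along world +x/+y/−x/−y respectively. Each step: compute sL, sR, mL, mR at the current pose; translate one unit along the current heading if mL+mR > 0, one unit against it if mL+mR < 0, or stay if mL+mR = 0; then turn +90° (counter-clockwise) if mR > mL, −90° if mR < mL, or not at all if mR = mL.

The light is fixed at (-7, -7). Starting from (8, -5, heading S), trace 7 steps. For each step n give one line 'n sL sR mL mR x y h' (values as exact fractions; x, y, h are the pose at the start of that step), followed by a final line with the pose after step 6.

n=0: pose=(8,-5,S); sL=90/289, sR=90/169; mL=90/169, mR=-10800/48841; mL+mR=90/289 → advance +1; mR−mL=-36810/48841 → turn -1·90°
n=1: pose=(8,-6,W); sL=9/17, sR=45/89; mL=45/89, mR=36/1513; mL+mR=9/17 → advance +1; mR−mL=-729/1513 → turn -1·90°
n=2: pose=(7,-6,N); sL=10/17, sR=18/53; mL=18/53, mR=224/901; mL+mR=10/17 → advance +1; mR−mL=-82/901 → turn -1·90°
n=3: pose=(7,-5,E); sL=45/136, sR=45/128; mL=45/128, mR=-45/2176; mL+mR=45/136 → advance +1; mR−mL=-405/1088 → turn -1·90°
n=4: pose=(8,-5,S); sL=90/289, sR=90/169; mL=90/169, mR=-10800/48841; mL+mR=90/289 → advance +1; mR−mL=-36810/48841 → turn -1·90°
n=5: pose=(8,-6,W); sL=9/17, sR=45/89; mL=45/89, mR=36/1513; mL+mR=9/17 → advance +1; mR−mL=-729/1513 → turn -1·90°
n=6: pose=(7,-6,N); sL=10/17, sR=18/53; mL=18/53, mR=224/901; mL+mR=10/17 → advance +1; mR−mL=-82/901 → turn -1·90°

0 90/289 90/169 90/169 -10800/48841 8 -5 S
1 9/17 45/89 45/89 36/1513 8 -6 W
2 10/17 18/53 18/53 224/901 7 -6 N
3 45/136 45/128 45/128 -45/2176 7 -5 E
4 90/289 90/169 90/169 -10800/48841 8 -5 S
5 9/17 45/89 45/89 36/1513 8 -6 W
6 10/17 18/53 18/53 224/901 7 -6 N
final 7 -5 E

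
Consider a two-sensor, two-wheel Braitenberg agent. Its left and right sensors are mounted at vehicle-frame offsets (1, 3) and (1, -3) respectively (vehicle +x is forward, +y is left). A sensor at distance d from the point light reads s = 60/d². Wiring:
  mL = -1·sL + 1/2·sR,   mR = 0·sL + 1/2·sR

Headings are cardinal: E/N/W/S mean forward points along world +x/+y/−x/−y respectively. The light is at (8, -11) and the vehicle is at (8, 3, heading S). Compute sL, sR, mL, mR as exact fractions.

30/89 30/89 -15/89 15/89

left sensor world pos  = (11, 2); dL² = 178
right sensor world pos = (5, 2); dR² = 178
sL = 60/178 = 30/89
sR = 60/178 = 30/89
mL = -1·sL + 1/2·sR = -15/89
mR = 0·sL + 1/2·sR = 15/89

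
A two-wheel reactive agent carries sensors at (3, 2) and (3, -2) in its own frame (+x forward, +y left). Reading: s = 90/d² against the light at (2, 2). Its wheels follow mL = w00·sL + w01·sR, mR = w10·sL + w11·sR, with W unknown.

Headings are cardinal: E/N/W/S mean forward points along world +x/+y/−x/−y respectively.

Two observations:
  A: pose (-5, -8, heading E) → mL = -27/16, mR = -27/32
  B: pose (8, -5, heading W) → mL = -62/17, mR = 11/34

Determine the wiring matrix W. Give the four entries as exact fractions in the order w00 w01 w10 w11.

-1 -1 -1 1/2

obs A: pose=(-5,-8,E) → sL=9/8, sR=9/16, mL=-27/16, mR=-27/32
obs B: pose=(8,-5,W) → sL=1, sR=45/17, mL=-62/17, mR=11/34
sensor matrix S = [[9/8, 9/16], [1, 45/17]]; det S = 657/272
solve [mL_A; mL_B] = S·[w00; w01] and [mR_A; mR_B] = S·[w10; w11]:
  w00 = -1, w01 = -1, w10 = -1, w11 = 1/2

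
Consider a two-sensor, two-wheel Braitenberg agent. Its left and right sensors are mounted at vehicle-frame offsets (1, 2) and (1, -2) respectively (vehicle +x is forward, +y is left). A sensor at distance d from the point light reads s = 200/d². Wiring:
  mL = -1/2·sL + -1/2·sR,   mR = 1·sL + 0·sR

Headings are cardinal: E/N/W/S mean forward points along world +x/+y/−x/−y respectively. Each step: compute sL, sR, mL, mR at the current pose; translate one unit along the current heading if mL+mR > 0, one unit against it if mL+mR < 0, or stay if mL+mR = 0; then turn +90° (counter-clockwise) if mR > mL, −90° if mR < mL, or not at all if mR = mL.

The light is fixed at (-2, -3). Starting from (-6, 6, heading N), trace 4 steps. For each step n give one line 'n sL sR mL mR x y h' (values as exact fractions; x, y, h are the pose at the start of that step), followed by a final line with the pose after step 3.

0 25/17 25/13 -375/221 25/17 -6 6 N
1 200/61 8/5 -744/305 200/61 -6 5 W
2 100/29 100/49 -3900/1421 100/29 -7 5 S
3 200/97 200/41 -13800/3977 200/97 -7 4 E
final -8 4 N

n=0: pose=(-6,6,N); sL=25/17, sR=25/13; mL=-375/221, mR=25/17; mL+mR=-50/221 → advance -1; mR−mL=700/221 → turn +1·90°
n=1: pose=(-6,5,W); sL=200/61, sR=8/5; mL=-744/305, mR=200/61; mL+mR=256/305 → advance +1; mR−mL=1744/305 → turn +1·90°
n=2: pose=(-7,5,S); sL=100/29, sR=100/49; mL=-3900/1421, mR=100/29; mL+mR=1000/1421 → advance +1; mR−mL=8800/1421 → turn +1·90°
n=3: pose=(-7,4,E); sL=200/97, sR=200/41; mL=-13800/3977, mR=200/97; mL+mR=-5600/3977 → advance -1; mR−mL=22000/3977 → turn +1·90°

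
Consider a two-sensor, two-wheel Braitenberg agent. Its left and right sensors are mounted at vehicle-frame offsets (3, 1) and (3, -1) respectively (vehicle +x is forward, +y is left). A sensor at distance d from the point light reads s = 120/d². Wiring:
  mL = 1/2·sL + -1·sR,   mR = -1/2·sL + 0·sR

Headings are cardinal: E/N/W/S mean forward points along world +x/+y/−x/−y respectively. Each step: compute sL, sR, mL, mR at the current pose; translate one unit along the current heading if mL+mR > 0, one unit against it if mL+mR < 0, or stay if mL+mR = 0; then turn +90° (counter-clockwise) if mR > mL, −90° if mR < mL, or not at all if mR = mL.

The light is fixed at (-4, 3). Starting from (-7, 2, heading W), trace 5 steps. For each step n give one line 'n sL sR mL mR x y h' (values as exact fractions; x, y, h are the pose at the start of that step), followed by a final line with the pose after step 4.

n=0: pose=(-7,2,W); sL=3, sR=10/3; mL=-11/6, mR=-3/2; mL+mR=-10/3 → advance -1; mR−mL=1/3 → turn +1·90°
n=1: pose=(-6,2,S); sL=120/17, sR=24/5; mL=-108/85, mR=-60/17; mL+mR=-24/5 → advance -1; mR−mL=-192/85 → turn -1·90°
n=2: pose=(-6,3,W); sL=60/13, sR=60/13; mL=-30/13, mR=-30/13; mL+mR=-60/13 → advance -1; mR−mL=0 → turn +0·90°
n=3: pose=(-5,3,W); sL=120/17, sR=120/17; mL=-60/17, mR=-60/17; mL+mR=-120/17 → advance -1; mR−mL=0 → turn +0·90°
n=4: pose=(-4,3,W); sL=12, sR=12; mL=-6, mR=-6; mL+mR=-12 → advance -1; mR−mL=0 → turn +0·90°

0 3 10/3 -11/6 -3/2 -7 2 W
1 120/17 24/5 -108/85 -60/17 -6 2 S
2 60/13 60/13 -30/13 -30/13 -6 3 W
3 120/17 120/17 -60/17 -60/17 -5 3 W
4 12 12 -6 -6 -4 3 W
final -3 3 W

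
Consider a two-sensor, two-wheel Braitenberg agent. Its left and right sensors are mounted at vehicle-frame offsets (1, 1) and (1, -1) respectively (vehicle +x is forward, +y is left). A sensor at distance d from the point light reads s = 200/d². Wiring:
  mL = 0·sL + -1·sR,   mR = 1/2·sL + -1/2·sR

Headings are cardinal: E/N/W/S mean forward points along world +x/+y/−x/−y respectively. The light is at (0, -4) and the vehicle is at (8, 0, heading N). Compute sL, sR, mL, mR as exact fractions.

left sensor world pos  = (7, 1); dL² = 74
right sensor world pos = (9, 1); dR² = 106
sL = 200/74 = 100/37
sR = 200/106 = 100/53
mL = 0·sL + -1·sR = -100/53
mR = 1/2·sL + -1/2·sR = 800/1961

100/37 100/53 -100/53 800/1961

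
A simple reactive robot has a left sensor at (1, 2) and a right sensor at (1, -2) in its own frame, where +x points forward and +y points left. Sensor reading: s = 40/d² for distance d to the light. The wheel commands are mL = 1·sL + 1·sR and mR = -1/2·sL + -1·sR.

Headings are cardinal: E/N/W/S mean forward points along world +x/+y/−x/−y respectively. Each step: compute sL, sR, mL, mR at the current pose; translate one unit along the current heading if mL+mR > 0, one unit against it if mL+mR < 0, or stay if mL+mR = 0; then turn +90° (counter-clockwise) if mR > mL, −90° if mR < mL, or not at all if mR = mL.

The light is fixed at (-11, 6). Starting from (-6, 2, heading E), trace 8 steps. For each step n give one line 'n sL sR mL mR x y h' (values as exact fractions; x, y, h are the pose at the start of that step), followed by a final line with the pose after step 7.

0 1 5/9 14/9 -19/18 -6 2 E
1 40/89 40/41 5200/3649 -4380/3649 -5 2 S
2 20/37 20/17 1080/629 -910/629 -5 1 W
3 8/5 8/13 144/65 -92/65 -6 1 N
4 1 5/9 14/9 -19/18 -6 2 E
5 40/89 40/41 5200/3649 -4380/3649 -5 2 S
6 20/37 20/17 1080/629 -910/629 -5 1 W
7 8/5 8/13 144/65 -92/65 -6 1 N
final -6 2 E

n=0: pose=(-6,2,E); sL=1, sR=5/9; mL=14/9, mR=-19/18; mL+mR=1/2 → advance +1; mR−mL=-47/18 → turn -1·90°
n=1: pose=(-5,2,S); sL=40/89, sR=40/41; mL=5200/3649, mR=-4380/3649; mL+mR=20/89 → advance +1; mR−mL=-9580/3649 → turn -1·90°
n=2: pose=(-5,1,W); sL=20/37, sR=20/17; mL=1080/629, mR=-910/629; mL+mR=10/37 → advance +1; mR−mL=-1990/629 → turn -1·90°
n=3: pose=(-6,1,N); sL=8/5, sR=8/13; mL=144/65, mR=-92/65; mL+mR=4/5 → advance +1; mR−mL=-236/65 → turn -1·90°
n=4: pose=(-6,2,E); sL=1, sR=5/9; mL=14/9, mR=-19/18; mL+mR=1/2 → advance +1; mR−mL=-47/18 → turn -1·90°
n=5: pose=(-5,2,S); sL=40/89, sR=40/41; mL=5200/3649, mR=-4380/3649; mL+mR=20/89 → advance +1; mR−mL=-9580/3649 → turn -1·90°
n=6: pose=(-5,1,W); sL=20/37, sR=20/17; mL=1080/629, mR=-910/629; mL+mR=10/37 → advance +1; mR−mL=-1990/629 → turn -1·90°
n=7: pose=(-6,1,N); sL=8/5, sR=8/13; mL=144/65, mR=-92/65; mL+mR=4/5 → advance +1; mR−mL=-236/65 → turn -1·90°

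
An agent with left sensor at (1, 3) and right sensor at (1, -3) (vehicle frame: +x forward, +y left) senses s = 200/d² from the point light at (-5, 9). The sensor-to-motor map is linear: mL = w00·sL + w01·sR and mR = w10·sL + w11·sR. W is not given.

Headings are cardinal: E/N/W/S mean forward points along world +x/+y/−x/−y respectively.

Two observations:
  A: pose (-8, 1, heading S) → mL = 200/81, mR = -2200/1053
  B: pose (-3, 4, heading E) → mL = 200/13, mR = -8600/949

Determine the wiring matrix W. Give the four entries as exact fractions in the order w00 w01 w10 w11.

1 0 -1/2 -1/2

obs A: pose=(-8,1,S) → sL=200/81, sR=200/117, mL=200/81, mR=-2200/1053
obs B: pose=(-3,4,E) → sL=200/13, sR=200/73, mL=200/13, mR=-8600/949
sensor matrix S = [[200/81, 200/117], [200/13, 200/73]]; det S = -19520000/999297
solve [mL_A; mL_B] = S·[w00; w01] and [mR_A; mR_B] = S·[w10; w11]:
  w00 = 1, w01 = 0, w10 = -1/2, w11 = -1/2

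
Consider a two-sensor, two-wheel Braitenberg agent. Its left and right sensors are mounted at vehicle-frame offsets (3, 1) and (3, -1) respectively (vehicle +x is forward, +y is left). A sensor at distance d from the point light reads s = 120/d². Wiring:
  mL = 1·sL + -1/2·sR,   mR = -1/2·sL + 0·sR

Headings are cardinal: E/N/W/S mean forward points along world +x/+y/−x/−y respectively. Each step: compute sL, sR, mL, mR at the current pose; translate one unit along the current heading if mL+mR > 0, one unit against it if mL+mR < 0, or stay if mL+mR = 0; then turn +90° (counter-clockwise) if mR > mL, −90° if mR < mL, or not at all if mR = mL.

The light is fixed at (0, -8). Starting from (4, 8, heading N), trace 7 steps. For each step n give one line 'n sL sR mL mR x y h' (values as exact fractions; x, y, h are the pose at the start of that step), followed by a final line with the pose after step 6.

0 12/37 60/193 1206/7141 -6/37 4 8 N
1 120/373 24/61 2844/22753 -60/373 4 9 E
2 30/53 3/5 141/530 -15/53 3 9 S
3 120/289 120/361 25980/104329 -60/289 3 10 W
4 60/221 4/15 458/3315 -30/221 2 10 N
5 24/85 120/349 3276/29665 -12/85 2 11 E
6 6/13 15/32 189/832 -3/13 1 11 S
final 1 12 W

n=0: pose=(4,8,N); sL=12/37, sR=60/193; mL=1206/7141, mR=-6/37; mL+mR=48/7141 → advance +1; mR−mL=-2364/7141 → turn -1·90°
n=1: pose=(4,9,E); sL=120/373, sR=24/61; mL=2844/22753, mR=-60/373; mL+mR=-816/22753 → advance -1; mR−mL=-6504/22753 → turn -1·90°
n=2: pose=(3,9,S); sL=30/53, sR=3/5; mL=141/530, mR=-15/53; mL+mR=-9/530 → advance -1; mR−mL=-291/530 → turn -1·90°
n=3: pose=(3,10,W); sL=120/289, sR=120/361; mL=25980/104329, mR=-60/289; mL+mR=4320/104329 → advance +1; mR−mL=-47640/104329 → turn -1·90°
n=4: pose=(2,10,N); sL=60/221, sR=4/15; mL=458/3315, mR=-30/221; mL+mR=8/3315 → advance +1; mR−mL=-908/3315 → turn -1·90°
n=5: pose=(2,11,E); sL=24/85, sR=120/349; mL=3276/29665, mR=-12/85; mL+mR=-912/29665 → advance -1; mR−mL=-7464/29665 → turn -1·90°
n=6: pose=(1,11,S); sL=6/13, sR=15/32; mL=189/832, mR=-3/13; mL+mR=-3/832 → advance -1; mR−mL=-381/832 → turn -1·90°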